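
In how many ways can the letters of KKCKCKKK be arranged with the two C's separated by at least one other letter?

21

Total arrangements of KKCKCKKK: 8!/(6!·2!) = 28.
Arrangements with the C's together: treat CC as one letter, giving (7)!/(6!) = 7.
Subtracting, 28 − 7 = 21 arrangements keep the C's apart.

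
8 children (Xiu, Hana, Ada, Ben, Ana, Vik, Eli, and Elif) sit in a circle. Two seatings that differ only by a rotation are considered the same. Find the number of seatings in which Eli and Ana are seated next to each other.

1440

Glue Eli and Ana into a block (2 internal orders). Seating 7 units around a circle gives (6)! arrangements.
So 2 × (6)! = 2 × 720 = 1440.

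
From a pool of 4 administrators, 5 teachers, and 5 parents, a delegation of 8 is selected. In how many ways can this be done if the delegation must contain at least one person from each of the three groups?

Total 8-person selections from all 14: C(14,8) = 3003.
Subtract selections that omit an entire group: no administrators → C(10,8) = 45; no teachers → C(9,8) = 9; no parents → C(9,8) = 9.
Add back selections omitting two groups (i.e. drawn from a single group): C(4,8) + C(5,8) + C(5,8) = 0.
By inclusion–exclusion: 3003 − 63 + 0 = 2940.

2940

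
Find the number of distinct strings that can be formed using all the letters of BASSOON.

Letter multiplicities in BASSOON: A×1, B×1, N×1, O×2, S×2.
So there are 7! / (2!·2!) = 1260 distinguishable arrangements.

1260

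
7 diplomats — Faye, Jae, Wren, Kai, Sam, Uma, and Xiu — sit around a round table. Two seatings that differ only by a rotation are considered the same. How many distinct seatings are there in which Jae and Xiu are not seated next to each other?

480

Without the restriction there are (6)! = 720 seatings.
Seatings with Jae beside Xiu: treat them as a block with 2 internal orders, giving 2 × (5)! = 240.
Subtracting, 720 − 240 = 480.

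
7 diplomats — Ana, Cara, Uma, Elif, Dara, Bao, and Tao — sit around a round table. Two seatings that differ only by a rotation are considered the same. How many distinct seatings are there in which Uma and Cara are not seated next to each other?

All circular seatings of 7 people number (6)! = 720.
Those with Uma next to Cara: fuse the pair into one unit and seat 6 units around a circle — 2·(5)! = 240.
Subtracting, 720 − 240 = 480.

480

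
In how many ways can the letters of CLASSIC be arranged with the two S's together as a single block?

Treat the 2 copies of S as a single block. The multiset to arrange is then {SS, A, C, C, I, L}, 6 items in all.
That gives (6)!/(2!) = 360 arrangements.

360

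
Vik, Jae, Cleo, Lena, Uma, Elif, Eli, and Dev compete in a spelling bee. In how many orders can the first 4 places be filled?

There are 8 choices for 1st place, 7 for 2nd, and so on down to 5 for position 4.
That gives 8 × 7 × 6 × 5 = 1680.

1680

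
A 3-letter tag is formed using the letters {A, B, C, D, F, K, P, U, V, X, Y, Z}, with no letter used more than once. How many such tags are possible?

With no repetition, fill the 3 letters in order: 12 choices, then 11, down to 10.
12 × 11 × 10 = 1320.

1320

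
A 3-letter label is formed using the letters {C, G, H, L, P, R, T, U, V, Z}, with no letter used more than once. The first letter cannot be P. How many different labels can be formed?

648

The first letter has 10−1 = 9 choices (anything except P).
The remaining 2 letters are filled from the other 9 symbols without repetition: 9 × 8 = 72.
Total: 9 × 72 = 648.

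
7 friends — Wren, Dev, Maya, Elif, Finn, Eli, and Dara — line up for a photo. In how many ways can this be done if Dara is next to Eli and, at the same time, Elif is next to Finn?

Treat {Dara,Eli} as one block (2 orders) and {Elif,Finn} as another (2 orders).
That leaves 5 units to arrange: 2 × 2 × 5! = 4 × 120 = 480.

480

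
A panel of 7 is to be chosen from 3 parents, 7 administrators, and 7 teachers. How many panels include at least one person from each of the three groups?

Total 7-person selections from all 17: C(17,7) = 19448.
Selections missing a whole group: no parents → C(14,7) = 3432; no administrators → C(10,7) = 120; no teachers → C(10,7) = 120.
Add back selections omitting two groups (i.e. drawn from a single group): C(3,7) + C(7,7) + C(7,7) = 2.
By inclusion–exclusion: 19448 − 3672 + 2 = 15778.

15778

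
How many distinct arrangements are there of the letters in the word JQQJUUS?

630

The 7 letters of JQQJUUS have repeats: J appearing twice, Q appearing twice, and U appearing twice.
The number of distinct arrangements is 7!/(2!·2!·2!) = 5040/8 = 630.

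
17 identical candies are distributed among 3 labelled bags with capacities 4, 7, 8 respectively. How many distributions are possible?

Ignoring the caps, the number of non-negative solutions to x_1+…+x_3 = 17 is C(19,2) = 171.
Subtract solutions that violate a single cap (substitute x_i' = x_i − (cap_i+1)): x_1 ≥ 5 gives C(14,2) = 91; x_2 ≥ 8 gives C(11,2) = 55; x_3 ≥ 9 gives C(10,2) = 45. Together 191.
Add back pairs where two caps are both exceeded: 15 + 10 + 1 = 26.
By inclusion–exclusion the count is 171 − 191 + 26 = 6.

6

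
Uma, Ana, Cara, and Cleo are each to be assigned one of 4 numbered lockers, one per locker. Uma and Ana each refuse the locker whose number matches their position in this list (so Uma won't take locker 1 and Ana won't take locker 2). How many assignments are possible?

14

Let Aᵢ (for i ∈ {1, 2}) be the placements that put person i in their forbidden locker. Any j of these fix j positions, leaving (4−j)! ways to fill the rest, and there are C(2,j) ways to pick which j.
By inclusion–exclusion, the number of valid placements is Σ_{j=0}^{2} (−1)^j C(2,j)·(4−j)!.
Computing: 24 − 12 + 2 = 14.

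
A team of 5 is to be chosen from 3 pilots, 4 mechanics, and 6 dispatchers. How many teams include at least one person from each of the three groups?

With no constraint there are C(13,5) = 1287 possible selections.
Subtract selections that omit an entire group: no pilots → C(10,5) = 252; no mechanics → C(9,5) = 126; no dispatchers → C(7,5) = 21.
Add back selections omitting two groups (i.e. drawn from a single group): C(3,5) + C(4,5) + C(6,5) = 6.
By inclusion–exclusion: 1287 − 399 + 6 = 894.

894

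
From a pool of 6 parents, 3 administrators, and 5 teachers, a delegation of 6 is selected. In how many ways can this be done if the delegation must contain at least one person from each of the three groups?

2430

Total 6-person selections from all 14: C(14,6) = 3003.
Selections missing a whole group: no parents → C(8,6) = 28; no administrators → C(11,6) = 462; no teachers → C(9,6) = 84.
Add back selections omitting two groups (i.e. drawn from a single group): C(6,6) + C(3,6) + C(5,6) = 1.
By inclusion–exclusion: 3003 − 574 + 1 = 2430.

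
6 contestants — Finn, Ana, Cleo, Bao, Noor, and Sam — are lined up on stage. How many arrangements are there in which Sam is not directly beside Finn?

There are 6! = 720 arrangements in all. If Sam and Finn are adjacent, merging them into one block gives 2·(5)! = 240 arrangements.
So 720 − 240 = 480 arrangements keep them apart.

480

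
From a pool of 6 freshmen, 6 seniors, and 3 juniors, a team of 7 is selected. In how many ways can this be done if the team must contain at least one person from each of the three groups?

5571

Unrestricted: C(15,7) = 6435 ways to pick any 7 of the 15.
Selections missing a whole group: no freshmen → C(9,7) = 36; no seniors → C(9,7) = 36; no juniors → C(12,7) = 792.
Add back selections omitting two groups (i.e. drawn from a single group): C(6,7) + C(6,7) + C(3,7) = 0.
By inclusion–exclusion: 6435 − 864 + 0 = 5571.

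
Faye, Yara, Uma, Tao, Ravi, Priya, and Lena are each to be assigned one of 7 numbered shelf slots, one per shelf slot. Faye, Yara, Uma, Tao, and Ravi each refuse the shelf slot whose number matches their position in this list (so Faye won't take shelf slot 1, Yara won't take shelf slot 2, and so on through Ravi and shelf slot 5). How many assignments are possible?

Let Aᵢ (for 1 ≤ i ≤ 5) be the placements that put person i in their forbidden shelf slot. Any j of these fix j positions, leaving (7−j)! ways to fill the rest, and there are C(5,j) ways to pick which j.
By inclusion–exclusion, the number of valid placements is Σ_{j=0}^{5} (−1)^j C(5,j)·(7−j)!.
Computing: 5040 − 3600 + 1200 − 240 + 30 − 2 = 2428.

2428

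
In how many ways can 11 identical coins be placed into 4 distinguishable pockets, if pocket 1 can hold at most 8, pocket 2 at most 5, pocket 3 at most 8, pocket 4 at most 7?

Ignoring the caps, the number of non-negative solutions to x_1+…+x_4 = 11 is C(14,3) = 364.
Subtract solutions that violate a single cap (substitute x_i' = x_i − (cap_i+1)): x_1 ≥ 9 gives C(5,3) = 10; x_2 ≥ 6 gives C(8,3) = 56; x_3 ≥ 9 gives C(5,3) = 10; x_4 ≥ 8 gives C(6,3) = 20. Together 96.
No two caps can be exceeded simultaneously, so the pair terms are all 0.
By inclusion–exclusion the count is 364 − 96 + 0 = 268.

268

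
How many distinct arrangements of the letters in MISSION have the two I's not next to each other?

There are 7!/(2!·2!) = 1260 arrangements of MISSION in total.
If the two I's are adjacent, glue them into one block, leaving 6 items to arrange: (6)!/(2!) = 360 ways.
Subtracting, 1260 − 360 = 900 arrangements keep the I's apart.

900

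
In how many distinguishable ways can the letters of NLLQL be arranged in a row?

The 5 letters of NLLQL have repeats: L appearing 3 times.
The number of distinct arrangements is 5!/(3!) = 120/6 = 20.

20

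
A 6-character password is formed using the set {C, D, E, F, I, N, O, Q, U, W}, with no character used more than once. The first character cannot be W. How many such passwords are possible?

The first character has 10−1 = 9 choices (anything except W).
The remaining 5 characters are filled from the other 9 symbols without repetition: 9 × 8 × 7 × 6 × 5 = 15120.
Total: 9 × 15120 = 136080.

136080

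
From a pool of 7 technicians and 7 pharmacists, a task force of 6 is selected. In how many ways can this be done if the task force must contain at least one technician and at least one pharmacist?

Total 6-person selections from all 14: C(14,6) = 3003.
Selections missing a whole group: no technicians → C(7,6) = 7; no pharmacists → C(7,6) = 7.
Both groups omitted at once is impossible, so 3003 − 14 = 2989.

2989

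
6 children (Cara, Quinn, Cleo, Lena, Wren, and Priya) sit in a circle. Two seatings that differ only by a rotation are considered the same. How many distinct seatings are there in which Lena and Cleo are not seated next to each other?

Without the restriction there are (5)! = 120 seatings.
Those with Lena next to Cleo: fuse the pair into one unit and seat 5 units around a circle — 2·(4)! = 48.
Subtracting, 120 − 48 = 72.

72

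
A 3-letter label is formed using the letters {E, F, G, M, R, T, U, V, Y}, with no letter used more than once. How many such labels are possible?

504

This is a permutation of 3 out of 9: P(9,3) = 9!/6!.
That product is 9 × 8 × 7 = 504.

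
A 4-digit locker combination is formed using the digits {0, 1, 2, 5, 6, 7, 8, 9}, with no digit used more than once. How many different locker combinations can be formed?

1680

With no repetition, fill the 4 digits in order: 8 choices, then 7, down to 5.
That product is 8 × 7 × 6 × 5 = 1680.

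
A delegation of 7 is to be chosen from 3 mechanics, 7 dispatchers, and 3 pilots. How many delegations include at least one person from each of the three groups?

1477

Unrestricted: C(13,7) = 1716 ways to pick any 7 of the 13.
Subtract selections that omit an entire group: no mechanics → C(10,7) = 120; no dispatchers → C(6,7) = 0; no pilots → C(10,7) = 120.
Add back selections omitting two groups (i.e. drawn from a single group): C(3,7) + C(7,7) + C(3,7) = 1.
By inclusion–exclusion: 1716 − 240 + 1 = 1477.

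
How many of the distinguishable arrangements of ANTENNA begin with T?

60

With the first slot taken by T, it remains to arrange the other 6 letters (ANENNA).
Those 6 letters have A appearing twice and N appearing 3 times, giving (6)!/(3!·2!) = 60.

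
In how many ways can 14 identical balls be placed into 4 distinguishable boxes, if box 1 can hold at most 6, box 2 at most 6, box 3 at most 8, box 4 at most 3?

Ignoring the caps, the number of non-negative solutions to x_1+…+x_4 = 14 is C(17,3) = 680.
Subtract solutions that violate a single cap (substitute x_i' = x_i − (cap_i+1)): x_1 ≥ 7 gives C(10,3) = 120; x_2 ≥ 7 gives C(10,3) = 120; x_3 ≥ 9 gives C(8,3) = 56; x_4 ≥ 4 gives C(13,3) = 286. Together 582.
Add back pairs where two caps are both exceeded: 1 + 0 + 20 + 0 + 20 + 4 = 45.
By inclusion–exclusion the count is 680 − 582 + 45 = 143.

143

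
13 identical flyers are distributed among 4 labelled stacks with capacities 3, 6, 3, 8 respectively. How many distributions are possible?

Ignoring the caps, the number of non-negative solutions to x_1+…+x_4 = 13 is C(16,3) = 560.
Subtract solutions that violate a single cap (substitute x_i' = x_i − (cap_i+1)): x_1 ≥ 4 gives C(12,3) = 220; x_2 ≥ 7 gives C(9,3) = 84; x_3 ≥ 4 gives C(12,3) = 220; x_4 ≥ 9 gives C(7,3) = 35. Together 559.
Add back pairs where two caps are both exceeded: 10 + 56 + 1 + 10 + 0 + 1 = 78.
By inclusion–exclusion the count is 560 − 559 + 78 = 79.

79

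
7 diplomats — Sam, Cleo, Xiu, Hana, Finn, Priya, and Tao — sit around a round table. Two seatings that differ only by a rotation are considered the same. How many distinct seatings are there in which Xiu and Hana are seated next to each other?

Treat {Xiu, Hana} as one unit (2 internal orders) and seat the resulting 6 units around the table: (5)! circular arrangements.
So 2 × (5)! = 2 × 120 = 240.

240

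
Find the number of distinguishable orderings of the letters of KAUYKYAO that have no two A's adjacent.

Total arrangements of KAUYKYAO: 8!/(2!·2!·2!) = 5040.
If the two A's are adjacent, glue them into one block, leaving 7 items to arrange: (7)!/(2!·2!) = 1260 ways.
Hence 5040 − 1260 = 3780.

3780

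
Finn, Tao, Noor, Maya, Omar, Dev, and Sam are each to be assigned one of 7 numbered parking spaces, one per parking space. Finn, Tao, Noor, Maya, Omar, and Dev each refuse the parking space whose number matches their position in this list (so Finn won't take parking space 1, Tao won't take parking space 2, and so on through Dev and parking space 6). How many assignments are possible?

2119

Let Aᵢ (for 1 ≤ i ≤ 6) be the placements that put person i in their forbidden parking space. Any j of these fix j positions, leaving (7−j)! ways to fill the rest, and there are C(6,j) ways to pick which j.
By inclusion–exclusion, the number of valid placements is Σ_{j=0}^{6} (−1)^j C(6,j)·(7−j)!.
Computing: 5040 − 4320 + 1800 − 480 + 90 − 12 + 1 = 2119.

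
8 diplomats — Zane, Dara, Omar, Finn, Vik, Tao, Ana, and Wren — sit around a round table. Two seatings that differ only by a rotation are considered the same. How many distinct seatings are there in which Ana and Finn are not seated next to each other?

3600

Without the restriction there are (7)! = 5040 seatings.
Seatings with Ana beside Finn: treat them as a block with 2 internal orders, giving 2 × (6)! = 1440.
Subtracting, 5040 − 1440 = 3600.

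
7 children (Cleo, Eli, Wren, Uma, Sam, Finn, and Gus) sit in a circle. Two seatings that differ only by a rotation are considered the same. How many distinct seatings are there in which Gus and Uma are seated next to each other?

Glue Gus and Uma into a block (2 internal orders). Seating 6 units around a circle gives (5)! arrangements.
So 2 × (5)! = 2 × 120 = 240.

240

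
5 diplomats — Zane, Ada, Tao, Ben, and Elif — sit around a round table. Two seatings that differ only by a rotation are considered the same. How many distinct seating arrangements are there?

Seat Zane anywhere (absorbing the rotational symmetry), then permute the other 4: (4)! = 24.

24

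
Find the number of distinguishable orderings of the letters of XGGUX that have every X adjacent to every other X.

12

Treat the 2 copies of X as a single block. The multiset to arrange is then {XX, G, G, U}, 4 items in all.
That gives (4)!/(2!) = 12 arrangements.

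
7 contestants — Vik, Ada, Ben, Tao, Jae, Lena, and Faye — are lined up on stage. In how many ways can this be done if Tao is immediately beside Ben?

Place the 5 others and the Tao-Ben pair as 6 objects in a line; the pair has 2 internal arrangements.
That gives 2 × 6! = 2 × 720 = 1440.

1440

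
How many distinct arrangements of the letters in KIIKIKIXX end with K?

420

With the last slot taken by K, it remains to arrange the other 8 letters (IIKIKIXX).
Those 8 letters have I appearing 4 times, K appearing twice, and X appearing twice, giving (8)!/(4!·2!·2!) = 420.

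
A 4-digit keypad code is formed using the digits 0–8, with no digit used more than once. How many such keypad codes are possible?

This is a permutation of 4 out of 9: P(9,4) = 9!/5!.
9 × 8 × 7 × 6 = 3024.

3024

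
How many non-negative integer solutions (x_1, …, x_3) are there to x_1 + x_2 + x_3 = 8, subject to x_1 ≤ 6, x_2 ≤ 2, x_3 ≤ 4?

Without the upper bounds there are C(10,2) = 45 ways to split 8 among 3 variables.
Subtract solutions that violate a single cap (substitute x_i' = x_i − (cap_i+1)): x_1 ≥ 7 gives C(3,2) = 3; x_2 ≥ 3 gives C(7,2) = 21; x_3 ≥ 5 gives C(5,2) = 10. Together 34.
Add back pairs where two caps are both exceeded: 0 + 0 + 1 = 1.
By inclusion–exclusion the count is 45 − 34 + 1 = 12.

12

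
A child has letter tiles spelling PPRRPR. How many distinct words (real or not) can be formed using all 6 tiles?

20

Letter multiplicities in PPRRPR: P×3, R×3.
Dividing 6! = 720 by 3!·3! = 36 for the repeated letters gives 20.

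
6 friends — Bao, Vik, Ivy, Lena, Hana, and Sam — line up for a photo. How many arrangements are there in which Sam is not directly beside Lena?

Of the 6! = 720 arrangements, those with Sam and Lena adjacent number 2 × 5! = 240 (treat the pair as a block with 2 internal orders).
Complementary counting: 720 − 240 = 480.

480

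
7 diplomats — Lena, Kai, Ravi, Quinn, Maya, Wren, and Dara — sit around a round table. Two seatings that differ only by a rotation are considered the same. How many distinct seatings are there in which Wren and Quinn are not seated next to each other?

480

All circular seatings of 7 people number (6)! = 720.
Those with Wren next to Quinn: fuse the pair into one unit and seat 6 units around a circle — 2·(5)! = 240.
Subtracting, 720 − 240 = 480.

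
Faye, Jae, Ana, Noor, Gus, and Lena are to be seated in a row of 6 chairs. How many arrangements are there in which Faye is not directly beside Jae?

There are 6! = 720 arrangements in all. If Faye and Jae are adjacent, merging them into one block gives 2·(5)! = 240 arrangements.
Complementary counting: 720 − 240 = 480.

480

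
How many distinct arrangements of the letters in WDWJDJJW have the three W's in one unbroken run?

Treat the 3 copies of W as a single block. The multiset to arrange is then {WWW, D, D, J, J, J}, 6 items in all.
That gives (6)!/(3!·2!) = 60 arrangements.

60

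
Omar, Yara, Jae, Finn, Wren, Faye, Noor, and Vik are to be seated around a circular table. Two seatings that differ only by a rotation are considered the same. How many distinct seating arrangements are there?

Fix one person's seat to break rotational symmetry; the remaining 7 people can be arranged in (7)! = 5040 ways.

5040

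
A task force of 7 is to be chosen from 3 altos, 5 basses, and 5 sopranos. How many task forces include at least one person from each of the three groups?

1580

Total 7-person selections from all 13: C(13,7) = 1716.
Selections missing a whole group: no altos → C(10,7) = 120; no basses → C(8,7) = 8; no sopranos → C(8,7) = 8.
Add back selections omitting two groups (i.e. drawn from a single group): C(3,7) + C(5,7) + C(5,7) = 0.
By inclusion–exclusion: 1716 − 136 + 0 = 1580.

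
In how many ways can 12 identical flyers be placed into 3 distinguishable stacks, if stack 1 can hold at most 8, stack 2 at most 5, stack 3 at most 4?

20

Without the upper bounds there are C(14,2) = 91 ways to split 12 among 3 stacks.
Subtract solutions that violate a single cap (substitute x_i' = x_i − (cap_i+1)): x_1 ≥ 9 gives C(5,2) = 10; x_2 ≥ 6 gives C(8,2) = 28; x_3 ≥ 5 gives C(9,2) = 36. Together 74.
Add back pairs where two caps are both exceeded: 0 + 0 + 3 = 3.
By inclusion–exclusion the count is 91 − 74 + 3 = 20.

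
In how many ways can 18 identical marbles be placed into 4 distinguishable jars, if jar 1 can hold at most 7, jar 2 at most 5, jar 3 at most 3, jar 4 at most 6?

Ignoring the caps, the number of non-negative solutions to x_1+…+x_4 = 18 is C(21,3) = 1330.
Subtract solutions that violate a single cap (substitute x_i' = x_i − (cap_i+1)): x_1 ≥ 8 gives C(13,3) = 286; x_2 ≥ 6 gives C(15,3) = 455; x_3 ≥ 4 gives C(17,3) = 680; x_4 ≥ 7 gives C(14,3) = 364. Together 1785.
Add back pairs where two caps are both exceeded: 35 + 84 + 20 + 165 + 56 + 120 = 480.
Subtract triples: 1 + 0 + 0 + 4 = 5.
By inclusion–exclusion the count is 1330 − 1785 + 480 − 5 = 20.

20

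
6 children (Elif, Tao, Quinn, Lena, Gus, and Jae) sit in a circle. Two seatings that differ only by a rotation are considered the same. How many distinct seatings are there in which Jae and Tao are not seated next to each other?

All circular seatings of 6 people number (5)! = 120.
Seatings with Jae beside Tao: treat them as a block with 2 internal orders, giving 2 × (4)! = 48.
Subtracting, 120 − 48 = 72.

72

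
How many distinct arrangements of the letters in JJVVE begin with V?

Fix V in the first position and arrange the remaining 4 letters.
Those 4 letters have J appearing twice, giving (4)!/(2!) = 12.

12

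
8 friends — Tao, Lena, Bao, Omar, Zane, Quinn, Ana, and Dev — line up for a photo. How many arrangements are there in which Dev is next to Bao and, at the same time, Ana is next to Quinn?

2880

Treat {Dev,Bao} as one block (2 orders) and {Ana,Quinn} as another (2 orders).
That leaves 6 units to arrange: 2 × 2 × 6! = 4 × 720 = 2880.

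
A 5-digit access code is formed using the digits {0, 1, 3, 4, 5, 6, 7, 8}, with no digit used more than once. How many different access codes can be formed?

6720

With no repetition, fill the 5 digits in order: 8 choices, then 7, down to 4.
8 × 7 × 6 × 5 × 4 = 6720.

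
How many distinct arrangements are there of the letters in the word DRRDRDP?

The 7 letters of DRRDRDP have repeats: D appearing 3 times and R appearing 3 times.
So there are 7! / (3!·3!) = 140 distinguishable arrangements.

140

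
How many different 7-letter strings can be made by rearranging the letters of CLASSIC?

1260

The 7 letters of CLASSIC have repeats: C appearing twice and S appearing twice.
The number of distinct arrangements is 7!/(2!·2!) = 5040/4 = 1260.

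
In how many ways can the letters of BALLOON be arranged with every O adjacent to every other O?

Treat the 2 copies of O as a single block. The multiset to arrange is then {OO, A, B, L, L, N}, 6 items in all.
That gives (6)!/(2!) = 360 arrangements.

360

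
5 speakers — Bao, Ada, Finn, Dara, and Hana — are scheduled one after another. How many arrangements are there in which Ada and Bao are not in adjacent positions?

72

Of the 5! = 120 arrangements, those with Ada and Bao adjacent number 2 × 4! = 48 (treat the pair as a block with 2 internal orders).
Complementary counting: 120 − 48 = 72.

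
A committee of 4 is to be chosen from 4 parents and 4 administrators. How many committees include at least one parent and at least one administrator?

With no constraint there are C(8,4) = 70 possible selections.
Subtract selections that omit an entire group: no parents → C(4,4) = 1; no administrators → C(4,4) = 1.
Both groups omitted at once is impossible, so 70 − 2 = 68.

68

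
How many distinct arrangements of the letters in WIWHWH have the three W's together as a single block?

12

Treat the 3 copies of W as a single block. The multiset to arrange is then {WWW, H, H, I}, 4 items in all.
That gives (4)!/(2!) = 12 arrangements.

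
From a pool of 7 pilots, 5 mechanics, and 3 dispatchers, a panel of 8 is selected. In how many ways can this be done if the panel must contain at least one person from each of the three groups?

5894

With no constraint there are C(15,8) = 6435 possible selections.
Selections missing a whole group: no pilots → C(8,8) = 1; no mechanics → C(10,8) = 45; no dispatchers → C(12,8) = 495.
Add back selections omitting two groups (i.e. drawn from a single group): C(7,8) + C(5,8) + C(3,8) = 0.
By inclusion–exclusion: 6435 − 541 + 0 = 5894.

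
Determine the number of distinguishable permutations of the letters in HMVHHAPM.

3360

Letter multiplicities in HMVHHAPM: A×1, H×3, M×2, P×1, V×1.
So there are 8! / (3!·2!) = 3360 distinguishable arrangements.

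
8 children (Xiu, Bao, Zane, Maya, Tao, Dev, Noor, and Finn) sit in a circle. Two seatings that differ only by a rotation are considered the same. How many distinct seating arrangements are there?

5040

Fix one person's seat to break rotational symmetry; the remaining 7 people can be arranged in (7)! = 5040 ways.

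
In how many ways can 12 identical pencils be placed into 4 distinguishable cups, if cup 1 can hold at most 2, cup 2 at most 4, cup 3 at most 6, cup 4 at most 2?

10

Ignoring the caps, the number of non-negative solutions to x_1+…+x_4 = 12 is C(15,3) = 455.
Subtract solutions that violate a single cap (substitute x_i' = x_i − (cap_i+1)): x_1 ≥ 3 gives C(12,3) = 220; x_2 ≥ 5 gives C(10,3) = 120; x_3 ≥ 7 gives C(8,3) = 56; x_4 ≥ 3 gives C(12,3) = 220. Together 616.
Add back pairs where two caps are both exceeded: 35 + 10 + 84 + 1 + 35 + 10 = 175.
Subtract triples: 0 + 4 + 0 + 0 = 4.
By inclusion–exclusion the count is 455 − 616 + 175 − 4 = 10.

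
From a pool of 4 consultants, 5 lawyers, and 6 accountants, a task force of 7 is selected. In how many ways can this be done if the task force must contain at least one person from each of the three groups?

Total 7-person selections from all 15: C(15,7) = 6435.
Selections missing a whole group: no consultants → C(11,7) = 330; no lawyers → C(10,7) = 120; no accountants → C(9,7) = 36.
Add back selections omitting two groups (i.e. drawn from a single group): C(4,7) + C(5,7) + C(6,7) = 0.
By inclusion–exclusion: 6435 − 486 + 0 = 5949.

5949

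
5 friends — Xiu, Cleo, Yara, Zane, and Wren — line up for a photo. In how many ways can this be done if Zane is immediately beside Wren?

Place the 3 others and the Zane-Wren pair as 4 objects in a line; the pair has 2 internal arrangements.
That gives 2 × 4! = 2 × 24 = 48.

48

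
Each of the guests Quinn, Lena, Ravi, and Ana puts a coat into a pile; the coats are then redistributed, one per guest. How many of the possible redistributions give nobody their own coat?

9

This is the derangement count D_4: permutations of 4 items with no fixed point.
By inclusion–exclusion this is Σ_{j=0}^{4} (−1)^j C(4,j)·(4−j)!.
Computing: 24 − 24 + 12 − 4 + 1 = 9.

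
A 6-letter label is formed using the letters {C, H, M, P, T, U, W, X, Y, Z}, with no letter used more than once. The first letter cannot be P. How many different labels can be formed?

136080

The first letter has 10−1 = 9 choices (anything except P).
The remaining 5 letters are filled from the other 9 symbols without repetition: 9 × 8 × 7 × 6 × 5 = 15120.
Total: 9 × 15120 = 136080.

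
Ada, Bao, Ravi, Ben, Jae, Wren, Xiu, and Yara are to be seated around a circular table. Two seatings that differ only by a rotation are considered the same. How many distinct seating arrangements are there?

5040

Seat Ada anywhere (absorbing the rotational symmetry), then permute the other 7: (7)! = 5040.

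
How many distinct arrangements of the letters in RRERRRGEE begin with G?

56

With the first slot taken by G, it remains to arrange the other 8 letters (RRERRREE).
Those 8 letters have E appearing 3 times and R appearing 5 times, giving (8)!/(5!·3!) = 56.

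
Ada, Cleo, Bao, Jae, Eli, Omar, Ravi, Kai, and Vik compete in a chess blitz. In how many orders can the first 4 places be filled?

3024

This is an ordered selection of 4 from 9: P(9,4).
That gives 9 × 8 × 7 × 6 = 3024.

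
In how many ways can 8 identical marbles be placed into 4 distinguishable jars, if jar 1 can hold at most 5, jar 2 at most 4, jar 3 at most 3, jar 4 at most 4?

80

Ignoring the caps, the number of non-negative solutions to x_1+…+x_4 = 8 is C(11,3) = 165.
Subtract solutions that violate a single cap (substitute x_i' = x_i − (cap_i+1)): x_1 ≥ 6 gives C(5,3) = 10; x_2 ≥ 5 gives C(6,3) = 20; x_3 ≥ 4 gives C(7,3) = 35; x_4 ≥ 5 gives C(6,3) = 20. Together 85.
No two caps can be exceeded simultaneously, so the pair terms are all 0.
By inclusion–exclusion the count is 165 − 85 + 0 = 80.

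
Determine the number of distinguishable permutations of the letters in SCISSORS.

The 8 letters of SCISSORS have repeats: S appearing 4 times.
Dividing 8! = 40320 by 4! = 24 for the repeated letters gives 1680.

1680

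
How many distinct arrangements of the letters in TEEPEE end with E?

With the last slot taken by E, it remains to arrange the other 5 letters (TEPEE).
Those 5 letters have E appearing 3 times, giving (5)!/(3!) = 20.

20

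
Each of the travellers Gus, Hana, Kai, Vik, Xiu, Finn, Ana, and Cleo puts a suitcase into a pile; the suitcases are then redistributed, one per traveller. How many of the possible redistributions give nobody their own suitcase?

Let Aᵢ be the assignments in which traveller i gets their own suitcase. We want the size of the complement of A₁∪…∪A_8.
By inclusion–exclusion this is Σ_{j=0}^{8} (−1)^j C(8,j)·(8−j)!.
Computing: 40320 − 40320 + 20160 − 6720 + 1680 − 336 + 56 − 8 + 1 = 14833.

14833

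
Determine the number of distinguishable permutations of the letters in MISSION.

1260

Letter multiplicities in MISSION: I×2, M×1, N×1, O×1, S×2.
Dividing 7! = 5040 by 2!·2! = 4 for the repeated letters gives 1260.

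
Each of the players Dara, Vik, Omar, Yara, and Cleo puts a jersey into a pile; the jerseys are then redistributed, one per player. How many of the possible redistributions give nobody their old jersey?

44

Let Aᵢ be the assignments in which player i gets their old jersey. We want the size of the complement of A₁∪…∪A_5.
By inclusion–exclusion this is Σ_{j=0}^{5} (−1)^j C(5,j)·(5−j)!.
Computing: 120 − 120 + 60 − 20 + 5 − 1 = 44.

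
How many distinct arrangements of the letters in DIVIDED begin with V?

With the first slot taken by V, it remains to arrange the other 6 letters (DIIDED).
Those 6 letters have D appearing 3 times and I appearing twice, giving (6)!/(3!·2!) = 60.

60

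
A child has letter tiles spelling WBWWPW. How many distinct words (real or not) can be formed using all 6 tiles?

Letter multiplicities in WBWWPW: B×1, P×1, W×4.
The number of distinct arrangements is 6!/(4!) = 720/24 = 30.

30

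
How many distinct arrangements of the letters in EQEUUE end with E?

With the last slot taken by E, it remains to arrange the other 5 letters (QEUUE).
Those 5 letters have E appearing twice and U appearing twice, giving (5)!/(2!·2!) = 30.

30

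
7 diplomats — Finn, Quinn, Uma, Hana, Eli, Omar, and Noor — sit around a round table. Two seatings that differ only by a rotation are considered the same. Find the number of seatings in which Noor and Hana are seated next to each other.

Glue Noor and Hana into a block (2 internal orders). Seating 6 units around a circle gives (5)! arrangements.
So 2 × (5)! = 2 × 120 = 240.

240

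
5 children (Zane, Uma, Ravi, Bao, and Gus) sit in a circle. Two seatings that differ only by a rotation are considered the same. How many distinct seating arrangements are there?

Around a circle, 5 distinct people have 5!/5 = (4)! = 24 rotationally distinct seatings.

24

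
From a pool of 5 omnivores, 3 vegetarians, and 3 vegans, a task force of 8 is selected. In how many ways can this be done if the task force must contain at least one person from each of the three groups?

163

Unrestricted: C(11,8) = 165 ways to pick any 8 of the 11.
Subtract selections that omit an entire group: no omnivores → C(6,8) = 0; no vegetarians → C(8,8) = 1; no vegans → C(8,8) = 1.
Add back selections omitting two groups (i.e. drawn from a single group): C(5,8) + C(3,8) + C(3,8) = 0.
By inclusion–exclusion: 165 − 2 + 0 = 163.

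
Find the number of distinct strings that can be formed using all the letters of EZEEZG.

60

The 6 letters of EZEEZG have repeats: E appearing 3 times and Z appearing twice.
The number of distinct arrangements is 6!/(3!·2!) = 720/12 = 60.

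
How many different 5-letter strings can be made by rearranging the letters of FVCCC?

20

The 5 letters of FVCCC have repeats: C appearing 3 times.
The number of distinct arrangements is 5!/(3!) = 120/6 = 20.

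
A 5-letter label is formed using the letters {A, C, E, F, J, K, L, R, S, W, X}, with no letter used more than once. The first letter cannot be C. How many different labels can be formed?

50400

The first letter has 11−1 = 10 choices (anything except C).
The remaining 4 letters are filled from the other 10 symbols without repetition: 10 × 9 × 8 × 7 = 5040.
Total: 10 × 5040 = 50400.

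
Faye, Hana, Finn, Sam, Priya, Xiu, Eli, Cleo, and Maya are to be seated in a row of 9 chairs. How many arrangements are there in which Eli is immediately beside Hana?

Place the 7 others and the Eli-Hana pair as 8 objects in a line; the pair has 2 internal arrangements.
So the count is 2·(8)! = 80640.

80640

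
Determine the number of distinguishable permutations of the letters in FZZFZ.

The 5 letters of FZZFZ have repeats: F appearing twice and Z appearing 3 times.
The number of distinct arrangements is 5!/(3!·2!) = 120/12 = 10.

10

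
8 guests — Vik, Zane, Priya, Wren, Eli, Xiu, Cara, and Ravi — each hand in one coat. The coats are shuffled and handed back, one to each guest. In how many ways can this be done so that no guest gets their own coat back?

Let Aᵢ be the assignments in which guest i gets their own coat. We want the size of the complement of A₁∪…∪A_8.
By inclusion–exclusion this is Σ_{j=0}^{8} (−1)^j C(8,j)·(8−j)!.
Computing: 40320 − 40320 + 20160 − 6720 + 1680 − 336 + 56 − 8 + 1 = 14833.

14833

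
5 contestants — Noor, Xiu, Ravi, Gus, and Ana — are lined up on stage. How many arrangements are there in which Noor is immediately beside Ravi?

48

Glue Noor and Ravi into one block (2 internal orders), leaving 4 units to arrange in a row.
That gives 2 × 4! = 2 × 24 = 48.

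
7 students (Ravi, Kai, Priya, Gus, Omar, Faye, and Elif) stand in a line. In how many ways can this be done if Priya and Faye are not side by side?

3600

Of the 7! = 5040 arrangements, those with Priya and Faye adjacent number 2 × 6! = 1440 (treat the pair as a block with 2 internal orders).
Complementary counting: 5040 − 1440 = 3600.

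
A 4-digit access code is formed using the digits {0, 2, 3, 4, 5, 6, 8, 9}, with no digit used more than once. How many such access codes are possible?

1680

Choose and order 4 of the 8 symbols: the first digit has 8 options, the next 7, then 6, 5.
That product is 8 × 7 × 6 × 5 = 1680.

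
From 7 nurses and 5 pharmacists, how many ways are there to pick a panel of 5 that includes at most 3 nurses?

Split by how many nurses are chosen (0 through 3).
Sum: C(7,0)·C(5,5) + C(7,1)·C(5,4) + C(7,2)·C(5,3) + C(7,3)·C(5,2) = 1 + 35 + 210 + 350 = 596.

596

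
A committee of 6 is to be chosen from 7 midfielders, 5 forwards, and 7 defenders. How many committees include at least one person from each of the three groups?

Total 6-person selections from all 19: C(19,6) = 27132.
Subtract selections that omit an entire group: no midfielders → C(12,6) = 924; no forwards → C(14,6) = 3003; no defenders → C(12,6) = 924.
Add back selections omitting two groups (i.e. drawn from a single group): C(7,6) + C(5,6) + C(7,6) = 14.
By inclusion–exclusion: 27132 − 4851 + 14 = 22295.

22295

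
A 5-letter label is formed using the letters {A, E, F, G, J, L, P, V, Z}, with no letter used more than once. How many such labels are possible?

15120

With no repetition, fill the 5 letters in order: 9 choices, then 8, down to 5.
That product is 9 × 8 × 7 × 6 × 5 = 15120.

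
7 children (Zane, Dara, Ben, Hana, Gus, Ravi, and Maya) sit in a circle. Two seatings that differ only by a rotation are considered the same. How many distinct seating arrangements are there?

720

Seat Zane anywhere (absorbing the rotational symmetry), then permute the other 6: (6)! = 720.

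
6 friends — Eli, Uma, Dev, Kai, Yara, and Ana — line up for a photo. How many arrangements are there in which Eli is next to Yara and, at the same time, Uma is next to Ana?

96

Treat {Eli,Yara} as one block (2 orders) and {Uma,Ana} as another (2 orders).
That leaves 4 units to arrange: 2 × 2 × 4! = 4 × 24 = 96.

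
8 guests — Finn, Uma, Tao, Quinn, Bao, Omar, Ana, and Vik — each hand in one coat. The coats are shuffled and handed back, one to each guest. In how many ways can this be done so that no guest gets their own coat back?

Count assignments avoiding every fixed point. For any j of the 8 guests fixed to their own coat, the other 8−j can be arranged in (8−j)! ways.
By inclusion–exclusion this is Σ_{j=0}^{8} (−1)^j C(8,j)·(8−j)!.
Computing: 40320 − 40320 + 20160 − 6720 + 1680 − 336 + 56 − 8 + 1 = 14833.

14833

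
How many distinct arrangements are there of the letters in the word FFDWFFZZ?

FFDWFFZZ has 8 letters with F appearing 4 times and Z appearing twice.
So there are 8! / (4!·2!) = 840 distinguishable arrangements.

840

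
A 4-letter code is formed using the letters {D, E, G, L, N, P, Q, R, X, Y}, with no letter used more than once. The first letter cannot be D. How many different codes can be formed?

The first letter has 10−1 = 9 choices (anything except D).
The remaining 3 letters are filled from the other 9 symbols without repetition: 9 × 8 × 7 = 504.
Total: 9 × 504 = 4536.

4536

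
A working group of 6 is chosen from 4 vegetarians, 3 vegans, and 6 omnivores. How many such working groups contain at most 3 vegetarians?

1680

Split by how many vegetarians are chosen (0 through 3).
Sum: C(4,0)·C(9,6) + C(4,1)·C(9,5) + C(4,2)·C(9,4) + C(4,3)·C(9,3) = 84 + 504 + 756 + 336 = 1680.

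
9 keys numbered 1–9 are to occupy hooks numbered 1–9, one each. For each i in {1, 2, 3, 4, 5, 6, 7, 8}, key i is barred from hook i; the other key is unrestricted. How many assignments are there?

148329

Let Aᵢ (for 1 ≤ i ≤ 8) be the placements that put key i in its forbidden hook. Any j of these fix j positions, leaving (9−j)! ways to fill the rest, and there are C(8,j) ways to pick which j.
By inclusion–exclusion, the number of valid placements is Σ_{j=0}^{8} (−1)^j C(8,j)·(9−j)!.
Computing: 362880 − 322560 + 141120 − 40320 + 8400 − 1344 + 168 − 16 + 1 = 148329.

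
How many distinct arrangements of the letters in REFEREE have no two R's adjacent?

There are 7!/(4!·2!) = 105 arrangements of REFEREE in total.
Arrangements with the R's together: treat RR as one letter, giving (6)!/(4!) = 30.
Hence 105 − 30 = 75.

75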